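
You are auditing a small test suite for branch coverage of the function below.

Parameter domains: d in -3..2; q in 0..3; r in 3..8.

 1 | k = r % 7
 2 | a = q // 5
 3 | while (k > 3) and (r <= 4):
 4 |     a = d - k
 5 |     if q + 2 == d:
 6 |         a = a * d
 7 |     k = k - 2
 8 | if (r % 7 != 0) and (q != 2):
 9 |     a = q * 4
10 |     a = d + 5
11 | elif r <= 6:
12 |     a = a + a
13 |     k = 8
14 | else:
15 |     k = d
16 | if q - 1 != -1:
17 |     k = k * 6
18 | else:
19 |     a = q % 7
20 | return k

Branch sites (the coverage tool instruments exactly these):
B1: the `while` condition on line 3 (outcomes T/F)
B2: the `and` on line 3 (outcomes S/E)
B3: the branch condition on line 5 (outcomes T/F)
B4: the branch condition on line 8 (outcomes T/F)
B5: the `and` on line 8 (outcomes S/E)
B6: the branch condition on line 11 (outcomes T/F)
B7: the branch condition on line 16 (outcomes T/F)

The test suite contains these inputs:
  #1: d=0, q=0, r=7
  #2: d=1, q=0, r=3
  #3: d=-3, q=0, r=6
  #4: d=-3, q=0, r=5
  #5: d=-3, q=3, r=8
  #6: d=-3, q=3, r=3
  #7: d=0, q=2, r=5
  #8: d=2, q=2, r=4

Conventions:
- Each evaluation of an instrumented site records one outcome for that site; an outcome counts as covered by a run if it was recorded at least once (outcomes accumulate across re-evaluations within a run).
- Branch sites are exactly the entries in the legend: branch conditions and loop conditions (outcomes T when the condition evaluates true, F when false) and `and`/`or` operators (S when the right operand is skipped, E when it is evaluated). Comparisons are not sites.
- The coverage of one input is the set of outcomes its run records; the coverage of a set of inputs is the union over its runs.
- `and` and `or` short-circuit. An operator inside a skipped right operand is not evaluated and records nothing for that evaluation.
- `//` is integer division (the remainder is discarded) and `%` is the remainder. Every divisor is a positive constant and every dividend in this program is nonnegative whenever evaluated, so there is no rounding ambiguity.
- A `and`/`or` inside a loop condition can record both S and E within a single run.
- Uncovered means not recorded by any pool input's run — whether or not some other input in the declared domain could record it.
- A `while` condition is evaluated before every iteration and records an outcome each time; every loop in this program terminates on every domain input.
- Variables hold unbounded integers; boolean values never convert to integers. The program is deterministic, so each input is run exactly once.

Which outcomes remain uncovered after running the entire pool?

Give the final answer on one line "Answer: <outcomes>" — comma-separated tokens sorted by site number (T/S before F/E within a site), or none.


#1 (d=0, q=0, r=7) -> B2->S, B1->F, B5->S, B4->F, B6->F, B7->F; covered: B1=F, B2=S, B4=F, B5=S, B6=F, B7=F
#2 (d=1, q=0, r=3) -> B2->S, B1->F, B5->E, B4->T, B7->F; covered: B1=F, B2=S, B4=T, B5=E, B7=F
#3 (d=-3, q=0, r=6) -> B2->E, B1->F, B5->E, B4->T, B7->F; covered: B1=F, B2=E, B4=T, B5=E, B7=F
#4 (d=-3, q=0, r=5) -> B2->E, B1->F, B5->E, B4->T, B7->F; covered: B1=F, B2=E, B4=T, B5=E, B7=F
#5 (d=-3, q=3, r=8) -> B2->S, B1->F, B5->E, B4->T, B7->T; covered: B1=F, B2=S, B4=T, B5=E, B7=T
#6 (d=-3, q=3, r=3) -> B2->S, B1->F, B5->E, B4->T, B7->T; covered: B1=F, B2=S, B4=T, B5=E, B7=T
#7 (d=0, q=2, r=5) -> B2->E, B1->F, B5->E, B4->F, B6->T, B7->T; covered: B1=F, B2=E, B4=F, B5=E, B6=T, B7=T
#8 (d=2, q=2, r=4) -> B2->E, B1->T, B3->F, B2->S, B1->F, B5->E, B4->F, B6->T, B7->T; covered: B1=T, B1=F, B2=S, B2=E, B3=F, B4=F, B5=E, B6=T, B7=T
union over the pool: B1=T, B1=F, B2=S, B2=E, B3=F, B4=T, B4=F, B5=S, B5=E, B6=T, B6=F, B7=T, B7=F
uncovered (1 of 14): B3=T
Answer: B3=T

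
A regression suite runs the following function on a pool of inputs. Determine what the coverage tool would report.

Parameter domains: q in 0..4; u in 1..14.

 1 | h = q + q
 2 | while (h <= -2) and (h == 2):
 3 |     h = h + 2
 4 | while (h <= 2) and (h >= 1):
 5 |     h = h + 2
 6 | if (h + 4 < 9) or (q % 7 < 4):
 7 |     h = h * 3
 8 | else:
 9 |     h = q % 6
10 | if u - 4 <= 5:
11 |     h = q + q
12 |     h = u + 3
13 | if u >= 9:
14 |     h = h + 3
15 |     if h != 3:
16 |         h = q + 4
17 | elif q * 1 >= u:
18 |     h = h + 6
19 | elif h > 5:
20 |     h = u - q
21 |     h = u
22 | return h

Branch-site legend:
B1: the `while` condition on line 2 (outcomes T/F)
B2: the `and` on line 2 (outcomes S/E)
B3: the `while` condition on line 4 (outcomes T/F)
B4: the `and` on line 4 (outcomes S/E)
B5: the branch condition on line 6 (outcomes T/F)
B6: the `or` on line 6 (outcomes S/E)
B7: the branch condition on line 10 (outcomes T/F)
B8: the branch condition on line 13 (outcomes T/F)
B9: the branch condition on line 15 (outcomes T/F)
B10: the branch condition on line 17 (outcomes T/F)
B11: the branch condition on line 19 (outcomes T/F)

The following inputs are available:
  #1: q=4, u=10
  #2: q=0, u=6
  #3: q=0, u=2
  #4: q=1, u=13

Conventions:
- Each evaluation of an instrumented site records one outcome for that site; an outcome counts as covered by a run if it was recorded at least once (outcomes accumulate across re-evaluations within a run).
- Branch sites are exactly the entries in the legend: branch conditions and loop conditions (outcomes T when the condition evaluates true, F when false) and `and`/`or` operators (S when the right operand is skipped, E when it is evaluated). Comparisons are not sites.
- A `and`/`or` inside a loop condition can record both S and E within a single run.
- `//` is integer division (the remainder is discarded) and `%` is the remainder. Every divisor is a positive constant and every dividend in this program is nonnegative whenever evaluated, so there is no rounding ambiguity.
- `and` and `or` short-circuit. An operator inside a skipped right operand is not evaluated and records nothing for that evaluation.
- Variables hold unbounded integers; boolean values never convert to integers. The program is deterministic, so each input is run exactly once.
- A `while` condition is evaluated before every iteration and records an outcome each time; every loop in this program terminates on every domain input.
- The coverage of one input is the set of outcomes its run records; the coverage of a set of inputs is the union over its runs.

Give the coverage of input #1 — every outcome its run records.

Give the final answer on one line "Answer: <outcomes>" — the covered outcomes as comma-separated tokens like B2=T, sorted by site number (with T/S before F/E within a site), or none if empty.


Simulating input #1 (q=4, u=10) step by step:
  B2->S, B1->F, B4->S, B3->F, B6->E, B5->F, B7->F, B8->T, B9->T
as a set, this run covers: B1=F, B2=S, B3=F, B4=S, B5=F, B6=E, B7=F, B8=T, B9=T
Answer: B1=F, B2=S, B3=F, B4=S, B5=F, B6=E, B7=F, B8=T, B9=T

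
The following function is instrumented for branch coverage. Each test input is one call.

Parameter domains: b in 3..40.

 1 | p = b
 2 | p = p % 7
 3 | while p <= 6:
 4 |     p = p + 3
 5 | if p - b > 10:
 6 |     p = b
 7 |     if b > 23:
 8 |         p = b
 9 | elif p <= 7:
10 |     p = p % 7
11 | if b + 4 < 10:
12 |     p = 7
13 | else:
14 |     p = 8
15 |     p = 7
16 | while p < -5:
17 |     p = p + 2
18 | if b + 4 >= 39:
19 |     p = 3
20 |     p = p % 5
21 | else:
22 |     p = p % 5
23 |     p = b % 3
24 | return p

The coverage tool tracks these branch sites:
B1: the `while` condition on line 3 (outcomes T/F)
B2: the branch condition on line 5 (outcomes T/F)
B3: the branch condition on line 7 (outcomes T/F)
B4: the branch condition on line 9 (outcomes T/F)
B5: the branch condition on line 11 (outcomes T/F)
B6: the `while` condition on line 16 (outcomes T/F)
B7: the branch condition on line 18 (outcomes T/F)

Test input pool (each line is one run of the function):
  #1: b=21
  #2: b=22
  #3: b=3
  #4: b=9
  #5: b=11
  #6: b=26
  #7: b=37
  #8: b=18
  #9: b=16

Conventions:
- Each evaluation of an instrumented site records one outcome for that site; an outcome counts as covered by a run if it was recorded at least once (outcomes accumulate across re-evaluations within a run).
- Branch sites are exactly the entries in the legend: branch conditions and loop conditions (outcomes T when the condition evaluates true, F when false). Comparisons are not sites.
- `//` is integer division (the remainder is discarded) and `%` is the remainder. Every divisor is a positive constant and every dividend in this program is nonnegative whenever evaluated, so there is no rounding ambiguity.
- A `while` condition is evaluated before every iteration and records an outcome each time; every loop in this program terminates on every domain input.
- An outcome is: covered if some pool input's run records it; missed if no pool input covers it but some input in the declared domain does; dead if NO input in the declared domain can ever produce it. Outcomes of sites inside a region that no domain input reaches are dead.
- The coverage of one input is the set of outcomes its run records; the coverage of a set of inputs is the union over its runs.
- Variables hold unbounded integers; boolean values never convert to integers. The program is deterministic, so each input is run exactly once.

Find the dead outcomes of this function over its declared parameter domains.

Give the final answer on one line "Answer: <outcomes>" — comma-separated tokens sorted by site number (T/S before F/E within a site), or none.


running all 38 domain inputs and tallying outcomes:
  B2=T: unreachable across the whole domain -> dead
  B3=T: unreachable across the whole domain -> dead
  B3=F: unreachable across the whole domain -> dead
  B6=T: unreachable across the whole domain -> dead
  reachable outcomes have witnesses, e.g. B1=T (e.g. b=3), B1=F (e.g. b=3), B2=F (e.g. b=3), B4=T (e.g. b=4)
Answer: B2=T, B3=T, B3=F, B6=T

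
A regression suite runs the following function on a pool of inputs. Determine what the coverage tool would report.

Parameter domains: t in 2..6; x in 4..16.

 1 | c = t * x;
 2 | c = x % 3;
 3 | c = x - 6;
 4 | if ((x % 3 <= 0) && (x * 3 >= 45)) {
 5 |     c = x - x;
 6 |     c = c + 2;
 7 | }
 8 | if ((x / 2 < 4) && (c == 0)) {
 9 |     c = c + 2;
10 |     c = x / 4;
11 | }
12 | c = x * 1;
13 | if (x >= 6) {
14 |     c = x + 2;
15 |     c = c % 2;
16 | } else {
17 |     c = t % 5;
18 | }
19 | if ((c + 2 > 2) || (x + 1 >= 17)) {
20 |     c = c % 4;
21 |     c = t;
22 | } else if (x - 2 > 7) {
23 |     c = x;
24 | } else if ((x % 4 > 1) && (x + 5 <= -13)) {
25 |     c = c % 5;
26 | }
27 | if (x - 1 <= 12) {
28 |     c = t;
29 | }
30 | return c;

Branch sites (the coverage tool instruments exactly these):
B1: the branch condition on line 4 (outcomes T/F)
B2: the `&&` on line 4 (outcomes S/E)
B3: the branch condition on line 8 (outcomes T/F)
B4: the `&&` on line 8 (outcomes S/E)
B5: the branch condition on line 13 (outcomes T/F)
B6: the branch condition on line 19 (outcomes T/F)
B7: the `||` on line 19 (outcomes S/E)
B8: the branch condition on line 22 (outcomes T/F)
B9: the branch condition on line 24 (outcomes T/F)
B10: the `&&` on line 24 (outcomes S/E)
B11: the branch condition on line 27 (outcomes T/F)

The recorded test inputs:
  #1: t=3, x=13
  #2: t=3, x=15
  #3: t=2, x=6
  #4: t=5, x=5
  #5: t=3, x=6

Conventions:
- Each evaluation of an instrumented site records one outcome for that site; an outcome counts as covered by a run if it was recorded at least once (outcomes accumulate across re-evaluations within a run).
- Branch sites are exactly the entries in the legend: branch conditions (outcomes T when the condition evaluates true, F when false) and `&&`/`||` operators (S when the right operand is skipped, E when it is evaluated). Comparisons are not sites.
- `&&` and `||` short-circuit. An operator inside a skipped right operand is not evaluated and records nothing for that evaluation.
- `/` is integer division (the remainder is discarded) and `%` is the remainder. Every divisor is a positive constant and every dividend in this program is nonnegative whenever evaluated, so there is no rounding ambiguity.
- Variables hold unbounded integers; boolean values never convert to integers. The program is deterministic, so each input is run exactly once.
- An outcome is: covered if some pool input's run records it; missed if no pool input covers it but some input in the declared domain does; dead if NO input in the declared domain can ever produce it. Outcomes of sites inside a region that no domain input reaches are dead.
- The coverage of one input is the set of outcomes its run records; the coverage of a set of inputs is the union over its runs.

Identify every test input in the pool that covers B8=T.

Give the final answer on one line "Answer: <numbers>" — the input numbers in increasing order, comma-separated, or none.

input #1 (t=3, x=13): does not produce B8=T
input #2 (t=3, x=15): does not produce B8=T
input #3 (t=2, x=6): does not produce B8=T
input #4 (t=5, x=5): does not produce B8=T
input #5 (t=3, x=6): does not produce B8=T

Answer: none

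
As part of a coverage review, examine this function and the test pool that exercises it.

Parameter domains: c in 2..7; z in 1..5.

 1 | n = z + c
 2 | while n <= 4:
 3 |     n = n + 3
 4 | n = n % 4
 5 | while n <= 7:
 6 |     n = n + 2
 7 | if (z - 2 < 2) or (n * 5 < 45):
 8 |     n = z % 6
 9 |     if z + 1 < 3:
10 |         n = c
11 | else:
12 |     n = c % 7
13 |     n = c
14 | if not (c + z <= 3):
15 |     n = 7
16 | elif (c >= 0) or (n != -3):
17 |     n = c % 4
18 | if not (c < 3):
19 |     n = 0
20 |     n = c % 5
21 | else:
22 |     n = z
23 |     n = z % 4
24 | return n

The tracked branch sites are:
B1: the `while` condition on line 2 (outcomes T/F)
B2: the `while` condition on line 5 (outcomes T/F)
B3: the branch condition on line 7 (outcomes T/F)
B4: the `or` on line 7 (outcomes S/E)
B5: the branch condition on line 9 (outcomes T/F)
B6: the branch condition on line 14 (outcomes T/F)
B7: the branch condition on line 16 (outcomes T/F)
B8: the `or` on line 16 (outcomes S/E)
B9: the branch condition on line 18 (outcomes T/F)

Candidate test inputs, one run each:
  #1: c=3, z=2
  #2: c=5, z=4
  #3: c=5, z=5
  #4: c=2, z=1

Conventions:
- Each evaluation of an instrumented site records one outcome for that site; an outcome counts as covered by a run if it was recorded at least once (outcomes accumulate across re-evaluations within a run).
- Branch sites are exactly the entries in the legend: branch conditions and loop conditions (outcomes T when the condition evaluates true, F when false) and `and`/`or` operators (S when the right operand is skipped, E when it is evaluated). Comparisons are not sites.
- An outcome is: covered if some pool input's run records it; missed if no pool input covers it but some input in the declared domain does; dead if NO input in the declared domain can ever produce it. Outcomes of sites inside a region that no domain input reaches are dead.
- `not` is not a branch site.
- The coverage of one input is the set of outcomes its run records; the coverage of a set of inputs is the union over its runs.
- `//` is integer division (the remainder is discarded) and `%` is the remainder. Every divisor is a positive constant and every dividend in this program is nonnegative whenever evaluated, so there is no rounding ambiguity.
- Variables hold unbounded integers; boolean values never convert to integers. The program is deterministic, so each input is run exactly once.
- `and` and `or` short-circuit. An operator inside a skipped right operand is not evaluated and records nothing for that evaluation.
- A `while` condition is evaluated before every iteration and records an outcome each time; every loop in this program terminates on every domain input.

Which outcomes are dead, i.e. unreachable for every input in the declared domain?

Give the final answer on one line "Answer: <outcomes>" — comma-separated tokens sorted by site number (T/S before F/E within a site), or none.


checking every outcome against all 30 domain inputs:
  B7=F: zero occurrences over every domain input -> dead
  B8=E: zero occurrences over every domain input -> dead
  reachable outcomes have witnesses, e.g. B1=T (e.g. c=2, z=1), B1=F (e.g. c=2, z=1), B2=T (e.g. c=2, z=1), B2=F (e.g. c=2, z=1)
Answer: B7=F, B8=E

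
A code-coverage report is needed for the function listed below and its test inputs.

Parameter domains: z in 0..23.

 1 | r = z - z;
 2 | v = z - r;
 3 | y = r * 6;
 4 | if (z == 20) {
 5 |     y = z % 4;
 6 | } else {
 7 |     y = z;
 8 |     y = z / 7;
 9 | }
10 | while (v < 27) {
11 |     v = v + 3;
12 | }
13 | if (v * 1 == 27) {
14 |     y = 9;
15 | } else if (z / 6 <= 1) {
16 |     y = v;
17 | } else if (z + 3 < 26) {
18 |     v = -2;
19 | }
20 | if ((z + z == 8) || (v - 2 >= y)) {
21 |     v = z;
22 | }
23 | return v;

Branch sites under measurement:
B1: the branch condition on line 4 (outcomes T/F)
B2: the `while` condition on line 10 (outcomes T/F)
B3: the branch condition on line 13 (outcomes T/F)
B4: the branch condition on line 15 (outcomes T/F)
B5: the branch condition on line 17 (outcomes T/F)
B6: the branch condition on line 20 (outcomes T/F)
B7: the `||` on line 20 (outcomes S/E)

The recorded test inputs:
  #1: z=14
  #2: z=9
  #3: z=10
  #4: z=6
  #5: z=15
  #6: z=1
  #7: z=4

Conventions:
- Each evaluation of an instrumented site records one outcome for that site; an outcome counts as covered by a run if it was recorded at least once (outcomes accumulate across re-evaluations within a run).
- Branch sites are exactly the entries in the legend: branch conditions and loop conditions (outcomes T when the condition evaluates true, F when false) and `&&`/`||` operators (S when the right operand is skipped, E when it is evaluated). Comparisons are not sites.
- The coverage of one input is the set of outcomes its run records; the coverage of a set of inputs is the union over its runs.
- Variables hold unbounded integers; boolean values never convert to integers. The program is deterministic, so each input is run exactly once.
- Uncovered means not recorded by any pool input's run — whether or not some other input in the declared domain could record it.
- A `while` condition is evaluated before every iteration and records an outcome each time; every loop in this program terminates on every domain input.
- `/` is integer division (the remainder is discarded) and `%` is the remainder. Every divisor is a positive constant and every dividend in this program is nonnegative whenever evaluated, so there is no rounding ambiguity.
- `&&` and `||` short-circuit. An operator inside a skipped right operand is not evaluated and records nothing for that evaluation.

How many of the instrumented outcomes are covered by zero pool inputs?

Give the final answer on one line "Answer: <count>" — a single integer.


run #1 (z=14) runs B1->F, B2->T, B2->T, B2->T, B2->T, B2->T, B2->F, B3->F, B4->F, B5->T, B7->E, B6->F; records B1=F, B2=T, B2=F, B3=F, B4=F, B5=T, B6=F, B7=E
run #2 (z=9) runs B1->F, B2->T, B2->T, B2->T, B2->T, B2->T, B2->T, B2->F, B3->T, B7->E, B6->T; records B1=F, B2=T, B2=F, B3=T, B6=T, B7=E
run #3 (z=10) runs B1->F, B2->T, B2->T, B2->T, B2->T, B2->T, B2->T, B2->F, B3->F, B4->T, B7->E, B6->F; records B1=F, B2=T, B2=F, B3=F, B4=T, B6=F, B7=E
run #4 (z=6) runs B1->F, B2->T, B2->T, B2->T, B2->T, B2->T, B2->T, B2->T, B2->F, B3->T, B7->E, B6->T; records B1=F, B2=T, B2=F, B3=T, B6=T, B7=E
run #5 (z=15) runs B1->F, B2->T, B2->T, B2->T, B2->T, B2->F, B3->T, B7->E, B6->T; records B1=F, B2=T, B2=F, B3=T, B6=T, B7=E
run #6 (z=1) runs B1->F, B2->T, B2->T, B2->T, B2->T, B2->T, B2->T, B2->T, B2->T, B2->T, B2->F, B3->F, B4->T, B7->E, ...; records B1=F, B2=T, B2=F, B3=F, B4=T, B6=F, B7=E
run #7 (z=4) runs B1->F, B2->T, B2->T, B2->T, B2->T, B2->T, B2->T, B2->T, B2->T, B2->F, B3->F, B4->T, B7->S, B6->T; records B1=F, B2=T, B2=F, B3=F, B4=T, B6=T, B7=S
union over the pool: B1=F, B2=T, B2=F, B3=T, B3=F, B4=T, B4=F, B5=T, B6=T, B6=F, B7=S, B7=E
uncovered (2 of 14): B1=T, B5=F
Answer: 2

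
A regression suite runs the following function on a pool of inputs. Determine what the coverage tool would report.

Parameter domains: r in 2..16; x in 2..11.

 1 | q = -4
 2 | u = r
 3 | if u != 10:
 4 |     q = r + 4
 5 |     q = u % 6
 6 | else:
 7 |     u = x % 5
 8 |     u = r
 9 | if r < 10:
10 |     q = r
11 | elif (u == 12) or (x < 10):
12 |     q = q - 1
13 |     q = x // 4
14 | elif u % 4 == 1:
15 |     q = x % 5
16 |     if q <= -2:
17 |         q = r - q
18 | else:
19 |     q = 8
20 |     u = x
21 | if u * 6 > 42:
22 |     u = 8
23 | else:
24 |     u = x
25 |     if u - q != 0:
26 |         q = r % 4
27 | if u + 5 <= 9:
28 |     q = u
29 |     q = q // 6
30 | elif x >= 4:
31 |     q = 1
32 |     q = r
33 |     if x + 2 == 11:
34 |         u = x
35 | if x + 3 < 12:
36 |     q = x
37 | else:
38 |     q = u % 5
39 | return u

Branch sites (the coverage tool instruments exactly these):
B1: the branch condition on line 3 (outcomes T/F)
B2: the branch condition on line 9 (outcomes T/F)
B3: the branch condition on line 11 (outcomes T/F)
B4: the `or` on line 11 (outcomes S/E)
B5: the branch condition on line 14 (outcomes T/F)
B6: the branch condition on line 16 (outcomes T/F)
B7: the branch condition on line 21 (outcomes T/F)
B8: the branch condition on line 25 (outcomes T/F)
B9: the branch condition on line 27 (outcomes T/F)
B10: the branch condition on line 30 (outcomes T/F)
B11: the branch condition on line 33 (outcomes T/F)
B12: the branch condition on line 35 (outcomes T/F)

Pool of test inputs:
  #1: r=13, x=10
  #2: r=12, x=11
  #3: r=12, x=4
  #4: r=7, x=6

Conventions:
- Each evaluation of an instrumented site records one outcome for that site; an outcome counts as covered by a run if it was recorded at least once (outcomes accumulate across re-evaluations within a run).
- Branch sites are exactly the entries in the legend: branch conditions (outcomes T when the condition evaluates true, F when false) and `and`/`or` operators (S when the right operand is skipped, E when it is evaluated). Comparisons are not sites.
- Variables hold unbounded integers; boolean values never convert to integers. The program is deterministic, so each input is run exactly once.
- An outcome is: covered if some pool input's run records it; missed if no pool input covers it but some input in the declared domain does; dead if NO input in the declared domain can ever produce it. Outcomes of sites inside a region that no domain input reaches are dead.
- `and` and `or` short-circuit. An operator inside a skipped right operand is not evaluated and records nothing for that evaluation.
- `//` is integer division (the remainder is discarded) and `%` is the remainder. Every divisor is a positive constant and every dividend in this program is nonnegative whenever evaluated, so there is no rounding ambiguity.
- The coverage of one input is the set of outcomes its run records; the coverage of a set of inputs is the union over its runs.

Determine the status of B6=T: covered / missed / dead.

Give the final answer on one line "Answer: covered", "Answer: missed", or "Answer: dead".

no pool input records B6=T
checking all 150 inputs in the declared domain: B6=T is never recorded -> dead

Answer: dead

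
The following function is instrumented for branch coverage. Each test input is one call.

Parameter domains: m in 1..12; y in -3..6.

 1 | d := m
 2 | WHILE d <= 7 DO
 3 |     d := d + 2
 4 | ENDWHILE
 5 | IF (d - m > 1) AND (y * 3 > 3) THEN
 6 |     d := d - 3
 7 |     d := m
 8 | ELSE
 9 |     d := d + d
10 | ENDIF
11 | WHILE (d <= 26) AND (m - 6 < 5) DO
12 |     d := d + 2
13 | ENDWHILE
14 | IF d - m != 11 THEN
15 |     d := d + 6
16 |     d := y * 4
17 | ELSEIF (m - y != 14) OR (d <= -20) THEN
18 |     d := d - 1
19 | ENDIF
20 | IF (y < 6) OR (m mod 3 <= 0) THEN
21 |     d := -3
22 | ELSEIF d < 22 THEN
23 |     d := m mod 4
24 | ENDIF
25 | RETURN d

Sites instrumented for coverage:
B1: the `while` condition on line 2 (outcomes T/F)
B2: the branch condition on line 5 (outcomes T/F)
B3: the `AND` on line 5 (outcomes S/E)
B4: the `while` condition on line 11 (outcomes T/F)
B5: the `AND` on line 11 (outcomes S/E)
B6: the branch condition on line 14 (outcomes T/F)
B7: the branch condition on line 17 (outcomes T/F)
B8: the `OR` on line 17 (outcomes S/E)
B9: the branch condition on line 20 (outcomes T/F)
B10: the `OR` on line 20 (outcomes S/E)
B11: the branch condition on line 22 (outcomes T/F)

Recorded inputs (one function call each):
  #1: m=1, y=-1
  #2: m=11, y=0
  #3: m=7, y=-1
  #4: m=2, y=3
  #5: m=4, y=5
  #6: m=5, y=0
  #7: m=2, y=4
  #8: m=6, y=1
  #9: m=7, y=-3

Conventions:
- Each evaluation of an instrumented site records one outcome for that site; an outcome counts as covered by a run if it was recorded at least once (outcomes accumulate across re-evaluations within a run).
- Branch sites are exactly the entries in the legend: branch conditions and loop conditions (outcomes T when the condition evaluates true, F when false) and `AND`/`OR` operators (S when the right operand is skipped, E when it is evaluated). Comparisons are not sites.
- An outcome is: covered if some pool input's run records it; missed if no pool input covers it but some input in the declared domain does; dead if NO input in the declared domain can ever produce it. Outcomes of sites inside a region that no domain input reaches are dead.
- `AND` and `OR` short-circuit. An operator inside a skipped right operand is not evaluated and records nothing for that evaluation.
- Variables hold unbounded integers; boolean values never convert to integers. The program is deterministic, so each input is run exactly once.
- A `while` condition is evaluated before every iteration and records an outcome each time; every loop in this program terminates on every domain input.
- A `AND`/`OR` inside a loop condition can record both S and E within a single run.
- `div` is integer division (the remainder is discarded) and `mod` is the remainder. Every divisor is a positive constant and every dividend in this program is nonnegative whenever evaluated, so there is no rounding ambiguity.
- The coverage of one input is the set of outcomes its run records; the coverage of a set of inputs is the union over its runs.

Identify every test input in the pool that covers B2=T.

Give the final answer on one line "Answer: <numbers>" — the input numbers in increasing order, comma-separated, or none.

input #1 (m=1, y=-1): does not record B2=T
input #2 (m=11, y=0): does not record B2=T
input #3 (m=7, y=-1): does not record B2=T
input #4 (m=2, y=3): records B2=T
input #5 (m=4, y=5): records B2=T
input #6 (m=5, y=0): does not record B2=T
input #7 (m=2, y=4): records B2=T
input #8 (m=6, y=1): does not record B2=T
input #9 (m=7, y=-3): does not record B2=T

Answer: 4, 5, 7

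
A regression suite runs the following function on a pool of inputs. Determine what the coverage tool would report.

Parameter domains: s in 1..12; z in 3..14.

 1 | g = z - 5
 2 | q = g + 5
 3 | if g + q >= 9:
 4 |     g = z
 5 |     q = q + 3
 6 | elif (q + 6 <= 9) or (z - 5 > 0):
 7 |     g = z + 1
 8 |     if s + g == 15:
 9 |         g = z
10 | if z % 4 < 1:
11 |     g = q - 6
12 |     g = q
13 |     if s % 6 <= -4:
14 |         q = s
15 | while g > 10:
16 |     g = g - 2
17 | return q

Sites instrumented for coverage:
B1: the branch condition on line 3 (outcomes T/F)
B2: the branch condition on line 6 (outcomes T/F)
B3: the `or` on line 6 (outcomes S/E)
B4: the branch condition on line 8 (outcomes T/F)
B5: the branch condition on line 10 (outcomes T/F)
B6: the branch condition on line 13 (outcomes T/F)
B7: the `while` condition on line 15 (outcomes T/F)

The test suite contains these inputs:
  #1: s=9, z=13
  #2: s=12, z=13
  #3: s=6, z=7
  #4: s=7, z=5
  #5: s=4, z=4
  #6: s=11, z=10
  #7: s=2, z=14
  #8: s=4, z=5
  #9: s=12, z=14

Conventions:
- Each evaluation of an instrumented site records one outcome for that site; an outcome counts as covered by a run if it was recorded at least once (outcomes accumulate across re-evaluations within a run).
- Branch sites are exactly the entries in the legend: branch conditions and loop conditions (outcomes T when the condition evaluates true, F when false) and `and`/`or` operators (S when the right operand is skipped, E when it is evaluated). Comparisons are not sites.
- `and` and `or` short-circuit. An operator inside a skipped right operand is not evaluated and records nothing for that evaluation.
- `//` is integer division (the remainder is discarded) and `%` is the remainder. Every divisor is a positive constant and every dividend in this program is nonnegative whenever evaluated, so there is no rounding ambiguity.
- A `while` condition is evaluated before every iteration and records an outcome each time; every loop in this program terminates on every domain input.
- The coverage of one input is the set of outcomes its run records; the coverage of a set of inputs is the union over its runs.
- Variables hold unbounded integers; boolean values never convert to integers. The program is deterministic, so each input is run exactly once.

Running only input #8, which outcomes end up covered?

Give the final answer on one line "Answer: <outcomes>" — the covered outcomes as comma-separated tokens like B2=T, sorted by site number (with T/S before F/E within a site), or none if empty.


Running input #8 (s=4, z=5), event by event:
  B1->F, B3->E, B2->F, B5->F, B7->F
distinct outcomes covered: B1=F, B2=F, B3=E, B5=F, B7=F
Answer: B1=F, B2=F, B3=E, B5=F, B7=F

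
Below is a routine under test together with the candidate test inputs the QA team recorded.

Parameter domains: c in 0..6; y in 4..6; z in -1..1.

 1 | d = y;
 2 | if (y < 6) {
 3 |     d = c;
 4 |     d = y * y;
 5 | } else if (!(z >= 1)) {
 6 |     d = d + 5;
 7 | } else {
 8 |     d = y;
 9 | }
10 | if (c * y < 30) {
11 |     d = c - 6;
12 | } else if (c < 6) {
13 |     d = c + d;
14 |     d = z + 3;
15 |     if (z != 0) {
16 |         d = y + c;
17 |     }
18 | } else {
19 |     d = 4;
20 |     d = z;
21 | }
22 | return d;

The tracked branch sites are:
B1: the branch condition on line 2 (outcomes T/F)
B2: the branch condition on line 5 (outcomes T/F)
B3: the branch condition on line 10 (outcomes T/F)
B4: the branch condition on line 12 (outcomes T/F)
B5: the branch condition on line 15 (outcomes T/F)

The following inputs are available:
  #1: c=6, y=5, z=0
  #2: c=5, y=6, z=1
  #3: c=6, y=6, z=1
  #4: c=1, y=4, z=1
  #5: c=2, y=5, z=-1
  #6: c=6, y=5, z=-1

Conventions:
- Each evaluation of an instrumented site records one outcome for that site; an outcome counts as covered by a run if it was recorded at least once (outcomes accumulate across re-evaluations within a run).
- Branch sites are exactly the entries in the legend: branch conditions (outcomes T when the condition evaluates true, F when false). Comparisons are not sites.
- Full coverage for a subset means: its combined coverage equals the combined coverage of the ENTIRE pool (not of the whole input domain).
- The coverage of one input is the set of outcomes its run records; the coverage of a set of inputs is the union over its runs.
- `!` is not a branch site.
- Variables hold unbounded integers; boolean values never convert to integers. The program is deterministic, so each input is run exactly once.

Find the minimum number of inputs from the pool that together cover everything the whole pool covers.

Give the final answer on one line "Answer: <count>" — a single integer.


#1 (c=6, y=5, z=0) -> B1->T, B3->F, B4->F; covered: B1=T, B3=F, B4=F
#2 (c=5, y=6, z=1) -> B1->F, B2->F, B3->F, B4->T, B5->T; covered: B1=F, B2=F, B3=F, B4=T, B5=T
#3 (c=6, y=6, z=1) -> B1->F, B2->F, B3->F, B4->F; covered: B1=F, B2=F, B3=F, B4=F
#4 (c=1, y=4, z=1) -> B1->T, B3->T; covered: B1=T, B3=T
#5 (c=2, y=5, z=-1) -> B1->T, B3->T; covered: B1=T, B3=T
#6 (c=6, y=5, z=-1) -> B1->T, B3->F, B4->F; covered: B1=T, B3=F, B4=F
together the pool reaches 8 outcomes: B1=T, B1=F, B2=F, B3=T, B3=F, B4=T, B4=F, B5=T
size 1 is not enough: best union over all size-1 subsets is 5/8
size 2 is not enough: best union over all size-2 subsets is 7/8
size 3: inputs {1, 2, 4} cover all 8 outcomes, and no lexicographically smaller subset of this size does
Answer: 3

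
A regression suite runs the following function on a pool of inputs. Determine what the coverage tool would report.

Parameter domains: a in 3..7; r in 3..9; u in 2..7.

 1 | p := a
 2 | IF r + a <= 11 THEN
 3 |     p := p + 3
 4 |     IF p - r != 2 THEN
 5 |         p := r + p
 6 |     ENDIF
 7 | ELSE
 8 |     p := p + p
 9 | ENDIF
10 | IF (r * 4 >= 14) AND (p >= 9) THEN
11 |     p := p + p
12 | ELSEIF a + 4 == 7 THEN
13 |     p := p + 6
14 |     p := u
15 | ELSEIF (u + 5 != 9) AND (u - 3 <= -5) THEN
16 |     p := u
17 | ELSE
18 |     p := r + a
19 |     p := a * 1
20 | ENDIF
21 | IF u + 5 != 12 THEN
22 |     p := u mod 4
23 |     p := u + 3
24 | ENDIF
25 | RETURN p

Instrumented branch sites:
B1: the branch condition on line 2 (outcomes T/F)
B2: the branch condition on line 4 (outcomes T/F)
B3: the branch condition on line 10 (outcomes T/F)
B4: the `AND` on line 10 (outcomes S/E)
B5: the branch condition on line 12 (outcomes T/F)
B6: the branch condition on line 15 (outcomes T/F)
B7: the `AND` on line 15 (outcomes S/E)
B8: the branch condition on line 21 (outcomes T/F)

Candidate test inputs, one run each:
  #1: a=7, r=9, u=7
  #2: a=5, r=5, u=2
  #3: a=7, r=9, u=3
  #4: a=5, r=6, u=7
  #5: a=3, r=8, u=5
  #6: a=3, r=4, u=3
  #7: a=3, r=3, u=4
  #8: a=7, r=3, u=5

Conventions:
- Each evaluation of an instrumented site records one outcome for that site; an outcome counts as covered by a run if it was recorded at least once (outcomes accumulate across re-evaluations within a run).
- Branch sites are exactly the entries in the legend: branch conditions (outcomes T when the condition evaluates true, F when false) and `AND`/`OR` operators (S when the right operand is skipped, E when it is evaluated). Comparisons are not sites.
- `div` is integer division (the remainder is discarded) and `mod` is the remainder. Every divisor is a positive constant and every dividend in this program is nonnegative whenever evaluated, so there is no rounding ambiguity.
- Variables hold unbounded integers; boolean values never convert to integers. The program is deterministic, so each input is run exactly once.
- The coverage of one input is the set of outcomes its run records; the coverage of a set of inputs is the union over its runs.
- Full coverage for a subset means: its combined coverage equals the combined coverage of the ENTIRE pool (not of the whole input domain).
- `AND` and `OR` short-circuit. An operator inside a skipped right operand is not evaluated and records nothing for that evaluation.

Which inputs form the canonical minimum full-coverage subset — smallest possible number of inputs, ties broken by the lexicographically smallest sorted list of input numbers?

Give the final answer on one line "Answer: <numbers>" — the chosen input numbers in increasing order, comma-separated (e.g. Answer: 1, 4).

#1 (a=7, r=9, u=7) -> B1->F, B4->E, B3->T, B8->F; covered: B1=F, B3=T, B4=E, B8=F
#2 (a=5, r=5, u=2) -> B1->T, B2->T, B4->E, B3->T, B8->T; covered: B1=T, B2=T, B3=T, B4=E, B8=T
#3 (a=7, r=9, u=3) -> B1->F, B4->E, B3->T, B8->T; covered: B1=F, B3=T, B4=E, B8=T
#4 (a=5, r=6, u=7) -> B1->T, B2->F, B4->E, B3->F, B5->F, B7->E, B6->F, B8->F; covered: B1=T, B2=F, B3=F, B4=E, B5=F, B6=F, B7=E, B8=F
#5 (a=3, r=8, u=5) -> B1->T, B2->T, B4->E, B3->T, B8->T; covered: B1=T, B2=T, B3=T, B4=E, B8=T
#6 (a=3, r=4, u=3) -> B1->T, B2->F, B4->E, B3->F, B5->T, B8->T; covered: B1=T, B2=F, B3=F, B4=E, B5=T, B8=T
#7 (a=3, r=3, u=4) -> B1->T, B2->T, B4->S, B3->F, B5->T, B8->T; covered: B1=T, B2=T, B3=F, B4=S, B5=T, B8=T
#8 (a=7, r=3, u=5) -> B1->T, B2->T, B4->S, B3->F, B5->F, B7->E, B6->F, B8->T; covered: B1=T, B2=T, B3=F, B4=S, B5=F, B6=F, B7=E, B8=T
the full pool covers 14 outcomes: B1=T, B1=F, B2=T, B2=F, B3=T, B3=F, B4=S, B4=E, B5=T, B5=F, B6=F, B7=E, B8=T, B8=F
every size-1 subset falls short of the 14 outcomes (best: 8/14)
every size-2 subset falls short of the 14 outcomes (best: 12/14)
at size 3, {1, 4, 7} reaches all 14 outcomes; every lexicographically earlier size-3 subset fails

Answer: 1, 4, 7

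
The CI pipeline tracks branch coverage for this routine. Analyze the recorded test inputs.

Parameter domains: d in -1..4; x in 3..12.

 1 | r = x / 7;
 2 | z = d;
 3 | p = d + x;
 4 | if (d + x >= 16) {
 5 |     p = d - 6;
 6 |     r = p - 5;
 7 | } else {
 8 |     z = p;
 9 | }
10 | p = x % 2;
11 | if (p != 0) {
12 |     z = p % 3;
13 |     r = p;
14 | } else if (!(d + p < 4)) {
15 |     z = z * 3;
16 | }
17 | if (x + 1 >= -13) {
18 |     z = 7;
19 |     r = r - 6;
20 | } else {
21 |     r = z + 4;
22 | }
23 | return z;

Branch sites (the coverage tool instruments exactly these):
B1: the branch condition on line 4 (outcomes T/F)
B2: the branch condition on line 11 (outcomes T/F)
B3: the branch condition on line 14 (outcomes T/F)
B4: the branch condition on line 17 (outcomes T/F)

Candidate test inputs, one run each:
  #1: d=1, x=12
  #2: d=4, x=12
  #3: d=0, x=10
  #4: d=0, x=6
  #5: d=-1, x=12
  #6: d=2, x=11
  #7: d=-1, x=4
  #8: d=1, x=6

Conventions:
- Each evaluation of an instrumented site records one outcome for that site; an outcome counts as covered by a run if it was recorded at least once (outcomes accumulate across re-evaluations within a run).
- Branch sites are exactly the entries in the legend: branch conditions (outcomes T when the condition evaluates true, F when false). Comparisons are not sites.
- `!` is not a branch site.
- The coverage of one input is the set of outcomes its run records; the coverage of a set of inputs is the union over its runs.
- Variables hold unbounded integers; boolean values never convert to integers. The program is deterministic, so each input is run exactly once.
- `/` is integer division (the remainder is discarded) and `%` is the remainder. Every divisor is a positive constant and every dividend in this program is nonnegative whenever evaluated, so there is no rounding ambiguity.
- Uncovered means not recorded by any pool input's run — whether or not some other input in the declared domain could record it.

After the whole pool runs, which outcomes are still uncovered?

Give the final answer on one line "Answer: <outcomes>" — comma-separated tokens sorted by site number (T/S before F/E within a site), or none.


run #1 (d=1, x=12) records B1=F, B2=F, B3=F, B4=T
run #2 (d=4, x=12) records B1=T, B2=F, B3=T, B4=T
run #3 (d=0, x=10) records B1=F, B2=F, B3=F, B4=T
run #4 (d=0, x=6) records B1=F, B2=F, B3=F, B4=T
run #5 (d=-1, x=12) records B1=F, B2=F, B3=F, B4=T
run #6 (d=2, x=11) records B1=F, B2=T, B4=T
run #7 (d=-1, x=4) records B1=F, B2=F, B3=F, B4=T
run #8 (d=1, x=6) records B1=F, B2=F, B3=F, B4=T
union over the pool: B1=T, B1=F, B2=T, B2=F, B3=T, B3=F, B4=T
uncovered (1 of 8): B4=F
Answer: B4=F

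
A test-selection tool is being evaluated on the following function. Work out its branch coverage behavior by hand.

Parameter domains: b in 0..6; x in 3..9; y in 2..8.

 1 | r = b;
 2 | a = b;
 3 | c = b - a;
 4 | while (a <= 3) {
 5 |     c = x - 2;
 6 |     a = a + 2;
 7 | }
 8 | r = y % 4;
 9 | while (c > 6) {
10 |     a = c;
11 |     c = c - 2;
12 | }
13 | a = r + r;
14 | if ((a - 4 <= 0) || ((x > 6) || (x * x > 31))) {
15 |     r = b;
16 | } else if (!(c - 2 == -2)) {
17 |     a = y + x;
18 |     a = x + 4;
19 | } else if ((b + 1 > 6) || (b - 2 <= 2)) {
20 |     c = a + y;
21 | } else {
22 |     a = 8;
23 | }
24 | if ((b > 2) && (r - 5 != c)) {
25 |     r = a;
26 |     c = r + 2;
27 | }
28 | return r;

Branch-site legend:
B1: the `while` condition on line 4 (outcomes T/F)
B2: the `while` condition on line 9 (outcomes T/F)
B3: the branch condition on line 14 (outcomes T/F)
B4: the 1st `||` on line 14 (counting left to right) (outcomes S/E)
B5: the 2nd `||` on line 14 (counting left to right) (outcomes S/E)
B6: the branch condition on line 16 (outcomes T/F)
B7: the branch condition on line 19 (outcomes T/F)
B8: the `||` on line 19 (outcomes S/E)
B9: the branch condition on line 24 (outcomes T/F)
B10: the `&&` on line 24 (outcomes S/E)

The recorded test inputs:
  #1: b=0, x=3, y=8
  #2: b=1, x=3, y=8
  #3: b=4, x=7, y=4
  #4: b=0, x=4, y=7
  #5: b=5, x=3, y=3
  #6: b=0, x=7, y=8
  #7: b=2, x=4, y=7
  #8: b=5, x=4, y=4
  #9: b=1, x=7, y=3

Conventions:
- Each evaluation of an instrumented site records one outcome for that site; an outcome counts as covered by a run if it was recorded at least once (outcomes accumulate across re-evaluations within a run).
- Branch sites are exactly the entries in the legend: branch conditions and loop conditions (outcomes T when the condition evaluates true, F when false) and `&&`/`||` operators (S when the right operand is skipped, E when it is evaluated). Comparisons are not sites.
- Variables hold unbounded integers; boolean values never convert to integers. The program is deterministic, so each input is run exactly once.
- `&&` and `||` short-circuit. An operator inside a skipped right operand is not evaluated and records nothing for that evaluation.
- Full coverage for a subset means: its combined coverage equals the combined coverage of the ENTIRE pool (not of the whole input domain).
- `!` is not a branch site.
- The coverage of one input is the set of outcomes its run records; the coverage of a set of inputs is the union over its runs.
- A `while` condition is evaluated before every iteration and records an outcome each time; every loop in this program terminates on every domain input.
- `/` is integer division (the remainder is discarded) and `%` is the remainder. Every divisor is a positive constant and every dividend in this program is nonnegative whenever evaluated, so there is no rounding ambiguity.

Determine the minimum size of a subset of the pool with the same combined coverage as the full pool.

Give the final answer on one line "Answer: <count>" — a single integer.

test 1 (b=0, x=3, y=8) fires B1->T, B1->T, B1->F, B2->F, B4->S, B3->T, B10->S, B9->F; hits B1=T, B1=F, B2=F, B3=T, B4=S, B9=F, B10=S
test 2 (b=1, x=3, y=8) fires B1->T, B1->T, B1->F, B2->F, B4->S, B3->T, B10->S, B9->F; hits B1=T, B1=F, B2=F, B3=T, B4=S, B9=F, B10=S
test 3 (b=4, x=7, y=4) fires B1->F, B2->F, B4->S, B3->T, B10->E, B9->T; hits B1=F, B2=F, B3=T, B4=S, B9=T, B10=E
test 4 (b=0, x=4, y=7) fires B1->T, B1->T, B1->F, B2->F, B4->E, B5->E, B3->F, B6->T, B10->S, B9->F; hits B1=T, B1=F, B2=F, B3=F, B4=E, B5=E, B6=T, B9=F, B10=S
test 5 (b=5, x=3, y=3) fires B1->F, B2->F, B4->E, B5->E, B3->F, B6->F, B8->E, B7->F, B10->E, B9->T; hits B1=F, B2=F, B3=F, B4=E, B5=E, B6=F, B7=F, B8=E, B9=T, B10=E
test 6 (b=0, x=7, y=8) fires B1->T, B1->T, B1->F, B2->F, B4->S, B3->T, B10->S, B9->F; hits B1=T, B1=F, B2=F, B3=T, B4=S, B9=F, B10=S
test 7 (b=2, x=4, y=7) fires B1->T, B1->F, B2->F, B4->E, B5->E, B3->F, B6->T, B10->S, B9->F; hits B1=T, B1=F, B2=F, B3=F, B4=E, B5=E, B6=T, B9=F, B10=S
test 8 (b=5, x=4, y=4) fires B1->F, B2->F, B4->S, B3->T, B10->E, B9->F; hits B1=F, B2=F, B3=T, B4=S, B9=F, B10=E
test 9 (b=1, x=7, y=3) fires B1->T, B1->T, B1->F, B2->F, B4->E, B5->S, B3->T, B10->S, B9->F; hits B1=T, B1=F, B2=F, B3=T, B4=E, B5=S, B9=F, B10=S
union over all inputs: B1=T, B1=F, B2=F, B3=T, B3=F, B4=S, B4=E, B5=S, B5=E, B6=T, B6=F, B7=F, B8=E, B9=T, B9=F, B10=S, B10=E (17 outcomes)
every size-1 subset falls short of the 17 outcomes (best: 10/17)
every size-2 subset falls short of the 17 outcomes (best: 15/17)
every size-3 subset falls short of the 17 outcomes (best: 16/17)
the canonical winner is {1, 4, 5, 9}: size 4, full 17-outcome coverage, earliest index list among size-4 covers

Answer: 4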